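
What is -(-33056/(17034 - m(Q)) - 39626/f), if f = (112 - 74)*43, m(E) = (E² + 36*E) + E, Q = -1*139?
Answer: 10449085/291669 ≈ 35.825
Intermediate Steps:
Q = -139
m(E) = E² + 37*E
f = 1634 (f = 38*43 = 1634)
-(-33056/(17034 - m(Q)) - 39626/f) = -(-33056/(17034 - (-139)*(37 - 139)) - 39626/1634) = -(-33056/(17034 - (-139)*(-102)) - 39626*1/1634) = -(-33056/(17034 - 1*14178) - 19813/817) = -(-33056/(17034 - 14178) - 19813/817) = -(-33056/2856 - 19813/817) = -(-33056*1/2856 - 19813/817) = -(-4132/357 - 19813/817) = -1*(-10449085/291669) = 10449085/291669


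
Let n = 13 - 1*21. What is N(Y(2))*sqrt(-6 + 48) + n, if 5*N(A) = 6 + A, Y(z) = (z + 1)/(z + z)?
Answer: -8 + 27*sqrt(42)/20 ≈ 0.74900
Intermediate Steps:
Y(z) = (1 + z)/(2*z) (Y(z) = (1 + z)/((2*z)) = (1 + z)*(1/(2*z)) = (1 + z)/(2*z))
N(A) = 6/5 + A/5 (N(A) = (6 + A)/5 = 6/5 + A/5)
n = -8 (n = 13 - 21 = -8)
N(Y(2))*sqrt(-6 + 48) + n = (6/5 + ((1/2)*(1 + 2)/2)/5)*sqrt(-6 + 48) - 8 = (6/5 + ((1/2)*(1/2)*3)/5)*sqrt(42) - 8 = (6/5 + (1/5)*(3/4))*sqrt(42) - 8 = (6/5 + 3/20)*sqrt(42) - 8 = 27*sqrt(42)/20 - 8 = -8 + 27*sqrt(42)/20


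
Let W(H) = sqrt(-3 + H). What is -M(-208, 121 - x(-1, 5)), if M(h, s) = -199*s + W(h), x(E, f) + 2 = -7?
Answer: 25870 - I*sqrt(211) ≈ 25870.0 - 14.526*I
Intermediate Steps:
x(E, f) = -9 (x(E, f) = -2 - 7 = -9)
M(h, s) = sqrt(-3 + h) - 199*s (M(h, s) = -199*s + sqrt(-3 + h) = sqrt(-3 + h) - 199*s)
-M(-208, 121 - x(-1, 5)) = -(sqrt(-3 - 208) - 199*(121 - 1*(-9))) = -(sqrt(-211) - 199*(121 + 9)) = -(I*sqrt(211) - 199*130) = -(I*sqrt(211) - 25870) = -(-25870 + I*sqrt(211)) = 25870 - I*sqrt(211)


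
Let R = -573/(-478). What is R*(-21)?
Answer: -12033/478 ≈ -25.174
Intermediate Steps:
R = 573/478 (R = -573*(-1/478) = 573/478 ≈ 1.1987)
R*(-21) = (573/478)*(-21) = -12033/478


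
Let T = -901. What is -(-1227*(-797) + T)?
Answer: -977018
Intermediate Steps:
-(-1227*(-797) + T) = -(-1227*(-797) - 901) = -(977919 - 901) = -1*977018 = -977018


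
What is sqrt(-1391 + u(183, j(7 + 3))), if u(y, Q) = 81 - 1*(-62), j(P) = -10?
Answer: 4*I*sqrt(78) ≈ 35.327*I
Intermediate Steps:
u(y, Q) = 143 (u(y, Q) = 81 + 62 = 143)
sqrt(-1391 + u(183, j(7 + 3))) = sqrt(-1391 + 143) = sqrt(-1248) = 4*I*sqrt(78)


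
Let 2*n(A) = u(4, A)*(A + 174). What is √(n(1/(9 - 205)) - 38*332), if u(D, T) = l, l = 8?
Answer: I*√584081/7 ≈ 109.18*I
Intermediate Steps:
u(D, T) = 8
n(A) = 696 + 4*A (n(A) = (8*(A + 174))/2 = (8*(174 + A))/2 = (1392 + 8*A)/2 = 696 + 4*A)
√(n(1/(9 - 205)) - 38*332) = √((696 + 4/(9 - 205)) - 38*332) = √((696 + 4/(-196)) - 12616) = √((696 + 4*(-1/196)) - 12616) = √((696 - 1/49) - 12616) = √(34103/49 - 12616) = √(-584081/49) = I*√584081/7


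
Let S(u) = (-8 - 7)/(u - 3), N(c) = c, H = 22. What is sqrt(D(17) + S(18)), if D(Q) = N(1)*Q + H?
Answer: sqrt(38) ≈ 6.1644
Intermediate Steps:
D(Q) = 22 + Q (D(Q) = 1*Q + 22 = Q + 22 = 22 + Q)
S(u) = -15/(-3 + u)
sqrt(D(17) + S(18)) = sqrt((22 + 17) - 15/(-3 + 18)) = sqrt(39 - 15/15) = sqrt(39 - 15*1/15) = sqrt(39 - 1) = sqrt(38)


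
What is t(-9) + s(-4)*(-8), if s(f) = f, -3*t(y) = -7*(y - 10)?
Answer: -37/3 ≈ -12.333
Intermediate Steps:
t(y) = -70/3 + 7*y/3 (t(y) = -(-7)*(y - 10)/3 = -(-7)*(-10 + y)/3 = -(70 - 7*y)/3 = -70/3 + 7*y/3)
t(-9) + s(-4)*(-8) = (-70/3 + (7/3)*(-9)) - 4*(-8) = (-70/3 - 21) + 32 = -133/3 + 32 = -37/3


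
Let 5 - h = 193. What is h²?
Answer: 35344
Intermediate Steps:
h = -188 (h = 5 - 1*193 = 5 - 193 = -188)
h² = (-188)² = 35344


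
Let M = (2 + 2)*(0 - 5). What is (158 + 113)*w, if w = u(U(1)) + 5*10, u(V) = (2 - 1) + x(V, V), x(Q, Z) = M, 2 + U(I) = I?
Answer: 8401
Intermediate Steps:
U(I) = -2 + I
M = -20 (M = 4*(-5) = -20)
x(Q, Z) = -20
u(V) = -19 (u(V) = (2 - 1) - 20 = 1 - 20 = -19)
w = 31 (w = -19 + 5*10 = -19 + 50 = 31)
(158 + 113)*w = (158 + 113)*31 = 271*31 = 8401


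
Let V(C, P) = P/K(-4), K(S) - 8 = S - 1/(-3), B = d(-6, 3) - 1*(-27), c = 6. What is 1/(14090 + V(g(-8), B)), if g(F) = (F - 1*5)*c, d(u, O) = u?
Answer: 13/183233 ≈ 7.0948e-5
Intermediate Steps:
B = 21 (B = -6 - 1*(-27) = -6 + 27 = 21)
K(S) = 25/3 + S (K(S) = 8 + (S - 1/(-3)) = 8 + (S - 1*(-⅓)) = 8 + (S + ⅓) = 8 + (⅓ + S) = 25/3 + S)
g(F) = -30 + 6*F (g(F) = (F - 1*5)*6 = (F - 5)*6 = (-5 + F)*6 = -30 + 6*F)
V(C, P) = 3*P/13 (V(C, P) = P/(25/3 - 4) = P/(13/3) = P*(3/13) = 3*P/13)
1/(14090 + V(g(-8), B)) = 1/(14090 + (3/13)*21) = 1/(14090 + 63/13) = 1/(183233/13) = 13/183233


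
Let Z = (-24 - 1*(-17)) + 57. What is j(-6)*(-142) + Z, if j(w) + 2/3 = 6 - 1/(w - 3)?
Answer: -6508/9 ≈ -723.11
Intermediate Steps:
Z = 50 (Z = (-24 + 17) + 57 = -7 + 57 = 50)
j(w) = 16/3 - 1/(-3 + w) (j(w) = -2/3 + (6 - 1/(w - 3)) = -2/3 + (6 - 1/(-3 + w)) = 16/3 - 1/(-3 + w))
j(-6)*(-142) + Z = ((-51 + 16*(-6))/(3*(-3 - 6)))*(-142) + 50 = ((1/3)*(-51 - 96)/(-9))*(-142) + 50 = ((1/3)*(-1/9)*(-147))*(-142) + 50 = (49/9)*(-142) + 50 = -6958/9 + 50 = -6508/9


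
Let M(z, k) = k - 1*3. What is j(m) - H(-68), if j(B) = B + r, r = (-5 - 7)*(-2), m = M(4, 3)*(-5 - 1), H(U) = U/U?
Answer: 23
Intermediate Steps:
M(z, k) = -3 + k (M(z, k) = k - 3 = -3 + k)
H(U) = 1
m = 0 (m = (-3 + 3)*(-5 - 1) = 0*(-6) = 0)
r = 24 (r = -12*(-2) = 24)
j(B) = 24 + B (j(B) = B + 24 = 24 + B)
j(m) - H(-68) = (24 + 0) - 1*1 = 24 - 1 = 23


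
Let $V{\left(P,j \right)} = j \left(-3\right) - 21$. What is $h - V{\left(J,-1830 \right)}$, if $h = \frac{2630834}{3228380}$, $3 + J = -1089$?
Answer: $- \frac{8826689693}{1614190} \approx -5468.2$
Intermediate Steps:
$J = -1092$ ($J = -3 - 1089 = -1092$)
$V{\left(P,j \right)} = -21 - 3 j$ ($V{\left(P,j \right)} = - 3 j - 21 = -21 - 3 j$)
$h = \frac{1315417}{1614190}$ ($h = 2630834 \cdot \frac{1}{3228380} = \frac{1315417}{1614190} \approx 0.81491$)
$h - V{\left(J,-1830 \right)} = \frac{1315417}{1614190} - \left(-21 - -5490\right) = \frac{1315417}{1614190} - \left(-21 + 5490\right) = \frac{1315417}{1614190} - 5469 = - \frac{8826689693}{1614190}$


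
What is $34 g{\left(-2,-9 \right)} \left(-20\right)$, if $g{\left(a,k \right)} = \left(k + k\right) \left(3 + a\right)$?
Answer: $12240$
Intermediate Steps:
$g{\left(a,k \right)} = 2 k \left(3 + a\right)$
$34 g{\left(-2,-9 \right)} \left(-20\right) = 34 \cdot 2 \left(-9\right) \left(3 - 2\right) \left(-20\right) = 34 \cdot 2 \left(-9\right) 1 \left(-20\right) = 34 \left(-18\right) \left(-20\right) = \left(-612\right) \left(-20\right) = 12240$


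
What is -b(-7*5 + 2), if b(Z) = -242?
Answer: 242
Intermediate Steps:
-b(-7*5 + 2) = -1*(-242) = 242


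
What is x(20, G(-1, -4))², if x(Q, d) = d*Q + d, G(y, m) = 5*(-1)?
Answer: 11025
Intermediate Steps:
G(y, m) = -5
x(Q, d) = d + Q*d (x(Q, d) = Q*d + d = d + Q*d)
x(20, G(-1, -4))² = (-5*(1 + 20))² = (-5*21)² = (-105)² = 11025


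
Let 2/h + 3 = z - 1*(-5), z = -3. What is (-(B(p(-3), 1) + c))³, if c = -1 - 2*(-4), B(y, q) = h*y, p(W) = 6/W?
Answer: -1331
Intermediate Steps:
h = -2 (h = 2/(-3 + (-3 - 1*(-5))) = 2/(-3 + (-3 + 5)) = 2/(-3 + 2) = 2/(-1) = 2*(-1) = -2)
B(y, q) = -2*y
c = 7 (c = -1 + 8 = 7)
(-(B(p(-3), 1) + c))³ = (-(-12/(-3) + 7))³ = (-(-12*(-1)/3 + 7))³ = (-(-2*(-2) + 7))³ = (-(4 + 7))³ = (-1*11)³ = (-11)³ = -1331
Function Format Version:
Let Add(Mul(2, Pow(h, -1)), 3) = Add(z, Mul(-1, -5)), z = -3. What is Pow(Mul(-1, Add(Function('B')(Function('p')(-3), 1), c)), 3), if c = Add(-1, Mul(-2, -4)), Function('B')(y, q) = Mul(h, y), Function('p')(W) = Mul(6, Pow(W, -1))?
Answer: -1331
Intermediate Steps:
h = -2 (h = Mul(2, Pow(Add(-3, Add(-3, Mul(-1, -5))), -1)) = Mul(2, Pow(Add(-3, Add(-3, 5)), -1)) = Mul(2, Pow(Add(-3, 2), -1)) = Mul(2, Pow(-1, -1)) = Mul(2, -1) = -2)
Function('B')(y, q) = Mul(-2, y)
c = 7 (c = Add(-1, 8) = 7)
Pow(Mul(-1, Add(Function('B')(Function('p')(-3), 1), c)), 3) = Pow(Mul(-1, Add(Mul(-2, Mul(6, Pow(-3, -1))), 7)), 3) = Pow(Mul(-1, Add(Mul(-2, Mul(6, Rational(-1, 3))), 7)), 3) = Pow(Mul(-1, Add(Mul(-2, -2), 7)), 3) = Pow(Mul(-1, Add(4, 7)), 3) = Pow(Mul(-1, 11), 3) = Pow(-11, 3) = -1331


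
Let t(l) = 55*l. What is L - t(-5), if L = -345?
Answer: -70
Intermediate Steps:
L - t(-5) = -345 - 55*(-5) = -345 - 1*(-275) = -345 + 275 = -70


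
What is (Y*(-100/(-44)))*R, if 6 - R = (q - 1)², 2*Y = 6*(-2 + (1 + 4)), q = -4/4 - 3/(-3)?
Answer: 1125/11 ≈ 102.27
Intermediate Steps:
q = 0 (q = -4*¼ - 3*(-⅓) = -1 + 1 = 0)
Y = 9 (Y = (6*(-2 + (1 + 4)))/2 = (6*(-2 + 5))/2 = (6*3)/2 = (½)*18 = 9)
R = 5 (R = 6 - (0 - 1)² = 6 - 1*(-1)² = 6 - 1*1 = 6 - 1 = 5)
(Y*(-100/(-44)))*R = (9*(-100/(-44)))*5 = (9*(-100*(-1/44)))*5 = (9*(25/11))*5 = (225/11)*5 = 1125/11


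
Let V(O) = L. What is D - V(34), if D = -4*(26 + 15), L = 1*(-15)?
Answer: -149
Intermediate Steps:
L = -15
V(O) = -15
D = -164 (D = -4*41 = -164)
D - V(34) = -164 - 1*(-15) = -164 + 15 = -149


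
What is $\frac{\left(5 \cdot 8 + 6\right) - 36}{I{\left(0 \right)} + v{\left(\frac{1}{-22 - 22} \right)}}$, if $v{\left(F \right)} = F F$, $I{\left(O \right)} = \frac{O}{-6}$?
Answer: $19360$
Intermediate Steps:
$I{\left(O \right)} = - \frac{O}{6}$ ($I{\left(O \right)} = O \left(- \frac{1}{6}\right) = - \frac{O}{6}$)
$v{\left(F \right)} = F^{2}$
$\frac{\left(5 \cdot 8 + 6\right) - 36}{I{\left(0 \right)} + v{\left(\frac{1}{-22 - 22} \right)}} = \frac{\left(5 \cdot 8 + 6\right) - 36}{\left(- \frac{1}{6}\right) 0 + \left(\frac{1}{-22 - 22}\right)^{2}} = \frac{\left(40 + 6\right) - 36}{0 + \left(\frac{1}{-44}\right)^{2}} = \frac{46 - 36}{0 + \left(- \frac{1}{44}\right)^{2}} = \frac{10}{0 + \frac{1}{1936}} = 10 \frac{1}{\frac{1}{1936}} = 10 \cdot 1936 = 19360$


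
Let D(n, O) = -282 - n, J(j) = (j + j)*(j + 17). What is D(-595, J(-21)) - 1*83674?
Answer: -83361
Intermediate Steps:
J(j) = 2*j*(17 + j) (J(j) = (2*j)*(17 + j) = 2*j*(17 + j))
D(-595, J(-21)) - 1*83674 = (-282 - 1*(-595)) - 1*83674 = (-282 + 595) - 83674 = 313 - 83674 = -83361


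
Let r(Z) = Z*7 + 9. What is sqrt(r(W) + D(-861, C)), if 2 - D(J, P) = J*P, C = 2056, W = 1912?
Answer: 3*sqrt(198179) ≈ 1335.5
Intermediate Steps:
r(Z) = 9 + 7*Z (r(Z) = 7*Z + 9 = 9 + 7*Z)
D(J, P) = 2 - J*P
sqrt(r(W) + D(-861, C)) = sqrt((9 + 7*1912) + (2 - 1*(-861)*2056)) = sqrt((9 + 13384) + (2 + 1770216)) = sqrt(13393 + 1770218) = sqrt(1783611) = 3*sqrt(198179)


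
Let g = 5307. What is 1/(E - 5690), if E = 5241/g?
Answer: -1769/10063863 ≈ -0.00017578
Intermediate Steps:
E = 1747/1769 (E = 5241/5307 = 5241*(1/5307) = 1747/1769 ≈ 0.98756)
1/(E - 5690) = 1/(1747/1769 - 5690) = 1/(-10063863/1769) = -1769/10063863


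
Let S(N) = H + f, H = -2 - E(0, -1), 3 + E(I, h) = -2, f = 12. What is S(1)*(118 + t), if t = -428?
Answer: -4650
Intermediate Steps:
E(I, h) = -5 (E(I, h) = -3 - 2 = -5)
H = 3 (H = -2 - 1*(-5) = -2 + 5 = 3)
S(N) = 15 (S(N) = 3 + 12 = 15)
S(1)*(118 + t) = 15*(118 - 428) = 15*(-310) = -4650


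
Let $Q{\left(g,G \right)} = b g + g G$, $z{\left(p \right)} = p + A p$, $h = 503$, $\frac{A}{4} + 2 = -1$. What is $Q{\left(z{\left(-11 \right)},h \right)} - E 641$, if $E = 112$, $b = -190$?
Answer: $-33919$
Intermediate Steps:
$A = -12$ ($A = -8 + 4 \left(-1\right) = -8 - 4 = -12$)
$z{\left(p \right)} = - 11 p$ ($z{\left(p \right)} = p - 12 p = - 11 p$)
$Q{\left(g,G \right)} = - 190 g + G g$ ($Q{\left(g,G \right)} = - 190 g + g G = - 190 g + G g$)
$Q{\left(z{\left(-11 \right)},h \right)} - E 641 = \left(-11\right) \left(-11\right) \left(-190 + 503\right) - 112 \cdot 641 = 121 \cdot 313 - 71792 = 37873 - 71792 = -33919$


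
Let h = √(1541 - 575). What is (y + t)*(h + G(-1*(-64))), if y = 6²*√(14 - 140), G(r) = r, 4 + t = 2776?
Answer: 36*(64 + √966)*(77 + 3*I*√14) ≈ 2.6356e+5 + 38422.0*I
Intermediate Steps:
t = 2772 (t = -4 + 2776 = 2772)
h = √966 ≈ 31.081
y = 108*I*√14 (y = 36*√(-126) = 36*(3*I*√14) = 108*I*√14 ≈ 404.1*I)
(y + t)*(h + G(-1*(-64))) = (108*I*√14 + 2772)*(√966 - 1*(-64)) = (2772 + 108*I*√14)*(√966 + 64) = (2772 + 108*I*√14)*(64 + √966) = (64 + √966)*(2772 + 108*I*√14)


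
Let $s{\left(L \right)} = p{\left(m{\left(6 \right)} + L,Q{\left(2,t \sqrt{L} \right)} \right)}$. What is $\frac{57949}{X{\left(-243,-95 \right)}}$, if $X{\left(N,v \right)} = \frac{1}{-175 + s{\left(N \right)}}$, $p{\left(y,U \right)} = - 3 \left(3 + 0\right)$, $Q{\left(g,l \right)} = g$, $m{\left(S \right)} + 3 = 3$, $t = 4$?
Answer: $-10662616$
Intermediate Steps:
$m{\left(S \right)} = 0$ ($m{\left(S \right)} = -3 + 3 = 0$)
$p{\left(y,U \right)} = -9$ ($p{\left(y,U \right)} = \left(-3\right) 3 = -9$)
$s{\left(L \right)} = -9$
$X{\left(N,v \right)} = - \frac{1}{184}$ ($X{\left(N,v \right)} = \frac{1}{-175 - 9} = \frac{1}{-184} = - \frac{1}{184}$)
$\frac{57949}{X{\left(-243,-95 \right)}} = \frac{57949}{- \frac{1}{184}} = 57949 \left(-184\right) = -10662616$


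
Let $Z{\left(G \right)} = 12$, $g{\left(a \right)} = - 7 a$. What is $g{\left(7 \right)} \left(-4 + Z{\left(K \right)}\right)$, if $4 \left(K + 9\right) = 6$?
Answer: $-392$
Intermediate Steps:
$K = - \frac{15}{2}$ ($K = -9 + \frac{1}{4} \cdot 6 = -9 + \frac{3}{2} = - \frac{15}{2} \approx -7.5$)
$g{\left(7 \right)} \left(-4 + Z{\left(K \right)}\right) = \left(-7\right) 7 \left(-4 + 12\right) = \left(-49\right) 8 = -392$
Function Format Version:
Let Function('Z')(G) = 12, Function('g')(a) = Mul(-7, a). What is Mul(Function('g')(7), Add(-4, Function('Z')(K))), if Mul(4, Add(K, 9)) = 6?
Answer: -392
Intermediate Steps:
K = Rational(-15, 2) (K = Add(-9, Mul(Rational(1, 4), 6)) = Add(-9, Rational(3, 2)) = Rational(-15, 2) ≈ -7.5000)
Mul(Function('g')(7), Add(-4, Function('Z')(K))) = Mul(Mul(-7, 7), Add(-4, 12)) = Mul(-49, 8) = -392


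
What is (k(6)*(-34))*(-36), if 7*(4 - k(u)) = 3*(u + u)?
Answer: -9792/7 ≈ -1398.9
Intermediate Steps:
k(u) = 4 - 6*u/7 (k(u) = 4 - 3*(u + u)/7 = 4 - 3*2*u/7 = 4 - 6*u/7)
(k(6)*(-34))*(-36) = ((4 - 6/7*6)*(-34))*(-36) = ((4 - 36/7)*(-34))*(-36) = -8/7*(-34)*(-36) = (272/7)*(-36) = -9792/7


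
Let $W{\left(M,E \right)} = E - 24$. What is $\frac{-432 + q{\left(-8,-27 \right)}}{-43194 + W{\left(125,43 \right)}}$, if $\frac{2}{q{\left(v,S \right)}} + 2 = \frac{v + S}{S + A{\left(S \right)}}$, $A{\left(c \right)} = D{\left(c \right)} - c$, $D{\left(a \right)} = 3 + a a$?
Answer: $\frac{649032}{64719325} \approx 0.010028$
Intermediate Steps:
$D{\left(a \right)} = 3 + a^{2}$
$W{\left(M,E \right)} = -24 + E$
$A{\left(c \right)} = 3 + c^{2} - c$ ($A{\left(c \right)} = \left(3 + c^{2}\right) - c = 3 + c^{2} - c$)
$q{\left(v,S \right)} = \frac{2}{-2 + \frac{S + v}{3 + S^{2}}}$ ($q{\left(v,S \right)} = \frac{2}{-2 + \frac{v + S}{S + \left(3 + S^{2} - S\right)}} = \frac{2}{-2 + \frac{S + v}{3 + S^{2}}}$)
$\frac{-432 + q{\left(-8,-27 \right)}}{-43194 + W{\left(125,43 \right)}} = \frac{-432 + \frac{2 \left(3 + \left(-27\right)^{2}\right)}{-6 - 27 - 8 - 2 \left(-27\right)^{2}}}{-43194 + \left(-24 + 43\right)} = \frac{-432 + \frac{2 \left(3 + 729\right)}{-6 - 27 - 8 - 1458}}{-43194 + 19} = \frac{-432 + 2 \frac{1}{-6 - 27 - 8 - 1458} \cdot 732}{-43175} = \left(-432 + 2 \frac{1}{-1499} \cdot 732\right) \left(- \frac{1}{43175}\right) = \left(-432 + 2 \left(- \frac{1}{1499}\right) 732\right) \left(- \frac{1}{43175}\right) = \left(-432 - \frac{1464}{1499}\right) \left(- \frac{1}{43175}\right) = \left(- \frac{649032}{1499}\right) \left(- \frac{1}{43175}\right) = \frac{649032}{64719325}$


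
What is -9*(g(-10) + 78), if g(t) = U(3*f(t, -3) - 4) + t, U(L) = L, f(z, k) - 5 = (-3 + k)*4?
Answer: -63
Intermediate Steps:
f(z, k) = -7 + 4*k (f(z, k) = 5 + (-3 + k)*4 = 5 + (-12 + 4*k) = -7 + 4*k)
g(t) = -61 + t (g(t) = (3*(-7 + 4*(-3)) - 4) + t = (3*(-7 - 12) - 4) + t = (3*(-19) - 4) + t = (-57 - 4) + t = -61 + t)
-9*(g(-10) + 78) = -9*((-61 - 10) + 78) = -9*(-71 + 78) = -9*7 = -63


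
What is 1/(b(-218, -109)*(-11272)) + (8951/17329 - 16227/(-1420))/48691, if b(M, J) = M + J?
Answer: 271131739251403/1104076793496850680 ≈ 0.00024557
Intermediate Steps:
b(M, J) = J + M
1/(b(-218, -109)*(-11272)) + (8951/17329 - 16227/(-1420))/48691 = 1/(-109 - 218*(-11272)) + (8951/17329 - 16227/(-1420))/48691 = -1/11272/(-327) + (8951*(1/17329) - 16227*(-1/1420))*(1/48691) = -1/327*(-1/11272) + (8951/17329 + 16227/1420)*(1/48691) = 1/3685944 + (293908103/24607180)*(1/48691) = 1/3685944 + 293908103/1198148201380 = 271131739251403/1104076793496850680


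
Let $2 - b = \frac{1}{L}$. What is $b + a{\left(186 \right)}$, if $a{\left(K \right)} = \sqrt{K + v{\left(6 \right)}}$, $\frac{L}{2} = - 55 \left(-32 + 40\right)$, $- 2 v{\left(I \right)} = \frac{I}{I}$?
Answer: $\frac{1761}{880} + \frac{\sqrt{742}}{2} \approx 15.621$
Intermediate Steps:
$v{\left(I \right)} = - \frac{1}{2}$ ($v{\left(I \right)} = - \frac{I \frac{1}{I}}{2} = \left(- \frac{1}{2}\right) 1 = - \frac{1}{2}$)
$L = -880$ ($L = 2 \left(- 55 \left(-32 + 40\right)\right) = 2 \left(\left(-55\right) 8\right) = 2 \left(-440\right) = -880$)
$a{\left(K \right)} = \sqrt{- \frac{1}{2} + K}$ ($a{\left(K \right)} = \sqrt{K - \frac{1}{2}} = \sqrt{- \frac{1}{2} + K}$)
$b = \frac{1761}{880}$ ($b = 2 - \frac{1}{-880} = 2 - - \frac{1}{880} = 2 + \frac{1}{880} = \frac{1761}{880} \approx 2.0011$)
$b + a{\left(186 \right)} = \frac{1761}{880} + \frac{\sqrt{-2 + 4 \cdot 186}}{2} = \frac{1761}{880} + \frac{\sqrt{-2 + 744}}{2} = \frac{1761}{880} + \frac{\sqrt{742}}{2}$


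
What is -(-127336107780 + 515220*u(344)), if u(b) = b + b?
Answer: 126981636420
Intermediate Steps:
u(b) = 2*b
-(-127336107780 + 515220*u(344)) = -515220/(1/(-247149 + 2*344)) = -515220/(1/(-247149 + 688)) = -515220/(1/(-246461)) = -515220/(-1/246461) = -515220*(-246461) = 126981636420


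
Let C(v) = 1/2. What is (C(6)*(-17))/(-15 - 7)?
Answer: 17/44 ≈ 0.38636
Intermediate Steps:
C(v) = ½
(C(6)*(-17))/(-15 - 7) = ((½)*(-17))/(-15 - 7) = -17/2/(-22) = -17/2*(-1/22) = 17/44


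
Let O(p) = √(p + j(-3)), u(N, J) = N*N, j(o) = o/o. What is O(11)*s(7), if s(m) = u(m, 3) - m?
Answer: 84*√3 ≈ 145.49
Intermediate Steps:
j(o) = 1
u(N, J) = N²
s(m) = m² - m
O(p) = √(1 + p) (O(p) = √(p + 1) = √(1 + p))
O(11)*s(7) = √(1 + 11)*(7*(-1 + 7)) = √12*(7*6) = (2*√3)*42 = 84*√3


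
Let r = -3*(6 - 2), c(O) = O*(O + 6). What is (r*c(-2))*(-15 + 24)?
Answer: 864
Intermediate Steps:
c(O) = O*(6 + O)
r = -12 (r = -3*4 = -12)
(r*c(-2))*(-15 + 24) = (-(-24)*(6 - 2))*(-15 + 24) = -(-24)*4*9 = -12*(-8)*9 = 96*9 = 864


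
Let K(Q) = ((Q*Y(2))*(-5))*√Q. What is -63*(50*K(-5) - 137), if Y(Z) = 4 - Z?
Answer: 8631 - 157500*I*√5 ≈ 8631.0 - 3.5218e+5*I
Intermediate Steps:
K(Q) = -10*Q^(3/2) (K(Q) = ((Q*(4 - 1*2))*(-5))*√Q = ((Q*(4 - 2))*(-5))*√Q = ((Q*2)*(-5))*√Q = ((2*Q)*(-5))*√Q = (-10*Q)*√Q = -10*Q^(3/2))
-63*(50*K(-5) - 137) = -63*(50*(-(-50)*I*√5) - 137) = -63*(50*(50*I*√5) - 137) = -63*(2500*I*√5 - 137) = -63*(-137 + 2500*I*√5) = 8631 - 157500*I*√5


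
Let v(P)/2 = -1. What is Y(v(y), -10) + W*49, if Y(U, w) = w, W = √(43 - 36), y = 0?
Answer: -10 + 49*√7 ≈ 119.64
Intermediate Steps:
v(P) = -2 (v(P) = 2*(-1) = -2)
W = √7 ≈ 2.6458
Y(v(y), -10) + W*49 = -10 + √7*49 = -10 + 49*√7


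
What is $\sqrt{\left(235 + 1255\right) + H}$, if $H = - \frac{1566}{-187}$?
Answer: $\frac{2 \sqrt{13099163}}{187} \approx 38.709$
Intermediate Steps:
$H = \frac{1566}{187}$ ($H = \left(-1566\right) \left(- \frac{1}{187}\right) = \frac{1566}{187} \approx 8.3743$)
$\sqrt{\left(235 + 1255\right) + H} = \sqrt{\left(235 + 1255\right) + \frac{1566}{187}} = \sqrt{1490 + \frac{1566}{187}} = \sqrt{\frac{280196}{187}} = \frac{2 \sqrt{13099163}}{187}$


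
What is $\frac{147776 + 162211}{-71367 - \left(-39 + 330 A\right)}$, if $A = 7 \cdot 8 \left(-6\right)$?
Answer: $\frac{103329}{13184} \approx 7.8375$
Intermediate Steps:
$A = -336$ ($A = 56 \left(-6\right) = -336$)
$\frac{147776 + 162211}{-71367 - \left(-39 + 330 A\right)} = \frac{147776 + 162211}{-71367 + \left(39 - -110880\right)} = \frac{309987}{-71367 + \left(39 + 110880\right)} = \frac{309987}{-71367 + 110919} = \frac{309987}{39552} = 309987 \cdot \frac{1}{39552} = \frac{103329}{13184}$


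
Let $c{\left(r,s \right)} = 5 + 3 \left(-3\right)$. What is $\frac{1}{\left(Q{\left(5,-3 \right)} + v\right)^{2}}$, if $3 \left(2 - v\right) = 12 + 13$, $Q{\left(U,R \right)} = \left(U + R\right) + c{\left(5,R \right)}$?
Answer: $\frac{9}{625} \approx 0.0144$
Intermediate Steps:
$c{\left(r,s \right)} = -4$ ($c{\left(r,s \right)} = 5 - 9 = -4$)
$Q{\left(U,R \right)} = -4 + R + U$ ($Q{\left(U,R \right)} = \left(U + R\right) - 4 = \left(R + U\right) - 4 = -4 + R + U$)
$v = - \frac{19}{3}$ ($v = 2 - \frac{12 + 13}{3} = 2 - \frac{25}{3} = - \frac{19}{3} \approx -6.3333$)
$\frac{1}{\left(Q{\left(5,-3 \right)} + v\right)^{2}} = \frac{1}{\left(\left(-4 - 3 + 5\right) - \frac{19}{3}\right)^{2}} = \frac{1}{\left(-2 - \frac{19}{3}\right)^{2}} = \frac{1}{\left(- \frac{25}{3}\right)^{2}} = \frac{1}{\frac{625}{9}} = \frac{9}{625}$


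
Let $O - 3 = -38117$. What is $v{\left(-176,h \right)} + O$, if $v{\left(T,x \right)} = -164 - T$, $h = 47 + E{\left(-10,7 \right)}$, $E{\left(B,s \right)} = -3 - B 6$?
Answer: $-38102$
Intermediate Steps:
$O = -38114$ ($O = 3 - 38117 = -38114$)
$E{\left(B,s \right)} = -3 - 6 B$
$h = 104$ ($h = 47 - -57 = 47 + \left(-3 + 60\right) = 47 + 57 = 104$)
$v{\left(-176,h \right)} + O = \left(-164 - -176\right) - 38114 = \left(-164 + 176\right) - 38114 = 12 - 38114 = -38102$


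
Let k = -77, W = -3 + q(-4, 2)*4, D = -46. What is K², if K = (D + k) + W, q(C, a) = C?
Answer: 20164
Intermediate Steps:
W = -19 (W = -3 - 4*4 = -3 - 16 = -19)
K = -142 (K = (-46 - 77) - 19 = -123 - 19 = -142)
K² = (-142)² = 20164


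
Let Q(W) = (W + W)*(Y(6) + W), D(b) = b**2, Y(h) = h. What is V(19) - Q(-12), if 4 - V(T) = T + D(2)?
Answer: -163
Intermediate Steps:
Q(W) = 2*W*(6 + W) (Q(W) = (W + W)*(6 + W) = (2*W)*(6 + W) = 2*W*(6 + W))
V(T) = -T (V(T) = 4 - (T + 2**2) = 4 - (T + 4) = 4 - (4 + T) = 4 + (-4 - T) = -T)
V(19) - Q(-12) = -1*19 - 2*(-12)*(6 - 12) = -19 - 2*(-12)*(-6) = -19 - 1*144 = -19 - 144 = -163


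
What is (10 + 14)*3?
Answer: 72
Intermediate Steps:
(10 + 14)*3 = 24*3 = 72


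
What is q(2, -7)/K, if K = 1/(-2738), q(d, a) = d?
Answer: -5476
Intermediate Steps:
K = -1/2738 ≈ -0.00036523
q(2, -7)/K = 2/(-1/2738) = 2*(-2738) = -5476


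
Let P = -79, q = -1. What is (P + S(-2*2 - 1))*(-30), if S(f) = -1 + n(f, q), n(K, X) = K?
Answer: 2550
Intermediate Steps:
S(f) = -1 + f
(P + S(-2*2 - 1))*(-30) = (-79 + (-1 + (-2*2 - 1)))*(-30) = (-79 + (-1 + (-4 - 1)))*(-30) = (-79 + (-1 - 5))*(-30) = (-79 - 6)*(-30) = -85*(-30) = 2550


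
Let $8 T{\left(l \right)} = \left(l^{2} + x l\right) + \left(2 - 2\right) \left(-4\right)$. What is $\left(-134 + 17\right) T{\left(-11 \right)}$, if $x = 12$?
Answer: $\frac{1287}{8} \approx 160.88$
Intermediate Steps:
$T{\left(l \right)} = \frac{l^{2}}{8} + \frac{3 l}{2}$ ($T{\left(l \right)} = \frac{\left(l^{2} + 12 l\right) + \left(2 - 2\right) \left(-4\right)}{8} = \frac{\left(l^{2} + 12 l\right) + 0 \left(-4\right)}{8} = \frac{\left(l^{2} + 12 l\right) + 0}{8} = \frac{l^{2} + 12 l}{8} = \frac{l^{2}}{8} + \frac{3 l}{2}$)
$\left(-134 + 17\right) T{\left(-11 \right)} = \left(-134 + 17\right) \frac{1}{8} \left(-11\right) \left(12 - 11\right) = - 117 \cdot \frac{1}{8} \left(-11\right) 1 = \left(-117\right) \left(- \frac{11}{8}\right) = \frac{1287}{8}$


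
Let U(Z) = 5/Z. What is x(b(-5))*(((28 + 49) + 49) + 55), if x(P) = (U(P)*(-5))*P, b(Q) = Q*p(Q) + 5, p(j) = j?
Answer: -4525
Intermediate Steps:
b(Q) = 5 + Q² (b(Q) = Q*Q + 5 = Q² + 5 = 5 + Q²)
x(P) = -25 (x(P) = ((5/P)*(-5))*P = (-25/P)*P = -25)
x(b(-5))*(((28 + 49) + 49) + 55) = -25*(((28 + 49) + 49) + 55) = -25*((77 + 49) + 55) = -25*(126 + 55) = -25*181 = -4525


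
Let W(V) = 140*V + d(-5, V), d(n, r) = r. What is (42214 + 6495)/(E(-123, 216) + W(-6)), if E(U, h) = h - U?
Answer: -48709/507 ≈ -96.073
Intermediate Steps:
W(V) = 141*V (W(V) = 140*V + V = 141*V)
(42214 + 6495)/(E(-123, 216) + W(-6)) = (42214 + 6495)/((216 - 1*(-123)) + 141*(-6)) = 48709/((216 + 123) - 846) = 48709/(339 - 846) = 48709/(-507) = 48709*(-1/507) = -48709/507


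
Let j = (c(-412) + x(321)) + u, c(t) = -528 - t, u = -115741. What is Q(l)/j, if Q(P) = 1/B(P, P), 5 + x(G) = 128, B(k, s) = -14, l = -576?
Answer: 1/1620276 ≈ 6.1718e-7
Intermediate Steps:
x(G) = 123 (x(G) = -5 + 128 = 123)
j = -115734 (j = ((-528 - 1*(-412)) + 123) - 115741 = ((-528 + 412) + 123) - 115741 = (-116 + 123) - 115741 = 7 - 115741 = -115734)
Q(P) = -1/14 (Q(P) = 1/(-14) = -1/14)
Q(l)/j = -1/14/(-115734) = -1/14*(-1/115734) = 1/1620276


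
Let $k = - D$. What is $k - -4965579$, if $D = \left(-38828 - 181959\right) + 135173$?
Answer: $5051193$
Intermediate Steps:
$D = -85614$ ($D = \left(-38828 - 181959\right) + 135173 = -220787 + 135173 = -85614$)
$k = 85614$ ($k = \left(-1\right) \left(-85614\right) = 85614$)
$k - -4965579 = 85614 - -4965579 = 85614 + 4965579 = 5051193$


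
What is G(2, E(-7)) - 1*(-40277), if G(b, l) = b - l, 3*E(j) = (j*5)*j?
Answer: 120592/3 ≈ 40197.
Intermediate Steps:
E(j) = 5*j²/3 (E(j) = ((j*5)*j)/3 = ((5*j)*j)/3 = (5*j²)/3 = 5*j²/3)
G(2, E(-7)) - 1*(-40277) = (2 - 5*(-7)²/3) - 1*(-40277) = (2 - 5*49/3) + 40277 = (2 - 1*245/3) + 40277 = (2 - 245/3) + 40277 = -239/3 + 40277 = 120592/3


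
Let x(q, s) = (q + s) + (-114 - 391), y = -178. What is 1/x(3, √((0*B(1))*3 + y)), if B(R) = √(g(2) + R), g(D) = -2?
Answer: -251/126091 - I*√178/252182 ≈ -0.0019906 - 5.2905e-5*I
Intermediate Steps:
B(R) = √(-2 + R)
x(q, s) = -505 + q + s (x(q, s) = (q + s) - 505 = -505 + q + s)
1/x(3, √((0*B(1))*3 + y)) = 1/(-505 + 3 + √((0*√(-2 + 1))*3 - 178)) = 1/(-505 + 3 + √((0*√(-1))*3 - 178)) = 1/(-505 + 3 + √((0*I)*3 - 178)) = 1/(-505 + 3 + √(0*3 - 178)) = 1/(-505 + 3 + √(0 - 178)) = 1/(-505 + 3 + √(-178)) = 1/(-505 + 3 + I*√178) = 1/(-502 + I*√178)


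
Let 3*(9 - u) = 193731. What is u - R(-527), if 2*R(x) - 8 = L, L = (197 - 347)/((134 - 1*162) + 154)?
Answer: -2711999/42 ≈ -64571.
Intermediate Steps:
L = -25/21 (L = -150/((134 - 162) + 154) = -150/(-28 + 154) = -150/126 = -150*1/126 = -25/21 ≈ -1.1905)
R(x) = 143/42 (R(x) = 4 + (1/2)*(-25/21) = 4 - 25/42 = 143/42)
u = -64568 (u = 9 - 1/3*193731 = 9 - 64577 = -64568)
u - R(-527) = -64568 - 1*143/42 = -64568 - 143/42 = -2711999/42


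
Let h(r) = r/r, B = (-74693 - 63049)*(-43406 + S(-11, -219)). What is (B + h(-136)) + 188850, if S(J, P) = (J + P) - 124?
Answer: 6027778771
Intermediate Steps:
S(J, P) = -124 + J + P
B = 6027589920 (B = (-74693 - 63049)*(-43406 + (-124 - 11 - 219)) = -137742*(-43406 - 354) = -137742*(-43760) = 6027589920)
h(r) = 1
(B + h(-136)) + 188850 = (6027589920 + 1) + 188850 = 6027589921 + 188850 = 6027778771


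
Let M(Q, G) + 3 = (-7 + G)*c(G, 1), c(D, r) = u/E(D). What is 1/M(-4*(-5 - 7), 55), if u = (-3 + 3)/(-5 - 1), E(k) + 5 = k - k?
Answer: -⅓ ≈ -0.33333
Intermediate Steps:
E(k) = -5 (E(k) = -5 + (k - k) = -5 + 0 = -5)
u = 0 (u = 0/(-6) = 0*(-⅙) = 0)
c(D, r) = 0 (c(D, r) = 0/(-5) = 0*(-⅕) = 0)
M(Q, G) = -3 (M(Q, G) = -3 + (-7 + G)*0 = -3 + 0 = -3)
1/M(-4*(-5 - 7), 55) = 1/(-3) = -⅓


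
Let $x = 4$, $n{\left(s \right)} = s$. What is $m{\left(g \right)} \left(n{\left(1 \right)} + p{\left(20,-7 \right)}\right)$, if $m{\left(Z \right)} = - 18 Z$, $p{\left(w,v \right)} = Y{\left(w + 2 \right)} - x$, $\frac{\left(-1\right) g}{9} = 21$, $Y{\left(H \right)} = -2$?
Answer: $-17010$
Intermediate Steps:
$g = -189$ ($g = \left(-9\right) 21 = -189$)
$p{\left(w,v \right)} = -6$ ($p{\left(w,v \right)} = -2 - 4 = -6$)
$m{\left(g \right)} \left(n{\left(1 \right)} + p{\left(20,-7 \right)}\right) = \left(-18\right) \left(-189\right) \left(1 - 6\right) = 3402 \left(-5\right) = -17010$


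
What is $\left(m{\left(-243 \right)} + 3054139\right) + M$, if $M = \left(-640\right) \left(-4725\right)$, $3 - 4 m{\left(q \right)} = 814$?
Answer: $\frac{24311745}{4} \approx 6.0779 \cdot 10^{6}$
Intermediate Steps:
$m{\left(q \right)} = - \frac{811}{4}$ ($m{\left(q \right)} = \frac{3}{4} - \frac{407}{2} = - \frac{811}{4}$)
$M = 3024000$
$\left(m{\left(-243 \right)} + 3054139\right) + M = \left(- \frac{811}{4} + 3054139\right) + 3024000 = \frac{12215745}{4} + 3024000 = \frac{24311745}{4}$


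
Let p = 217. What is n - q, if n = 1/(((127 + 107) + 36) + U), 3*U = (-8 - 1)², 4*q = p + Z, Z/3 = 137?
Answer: -46628/297 ≈ -157.00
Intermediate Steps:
Z = 411 (Z = 3*137 = 411)
q = 157 (q = (217 + 411)/4 = (¼)*628 = 157)
U = 27 (U = (-8 - 1)²/3 = (⅓)*(-9)² = (⅓)*81 = 27)
n = 1/297 (n = 1/(((127 + 107) + 36) + 27) = 1/((234 + 36) + 27) = 1/(270 + 27) = 1/297 ≈ 0.0033670)
n - q = 1/297 - 1*157 = 1/297 - 157 = -46628/297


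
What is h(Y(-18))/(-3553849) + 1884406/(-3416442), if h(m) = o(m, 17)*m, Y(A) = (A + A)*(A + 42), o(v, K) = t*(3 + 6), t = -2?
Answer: -3375013442339/6070759492629 ≈ -0.55595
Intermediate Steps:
o(v, K) = -18 (o(v, K) = -2*(3 + 6) = -2*9 = -18)
Y(A) = 2*A*(42 + A) (Y(A) = (2*A)*(42 + A) = 2*A*(42 + A))
h(m) = -18*m
h(Y(-18))/(-3553849) + 1884406/(-3416442) = -36*(-18)*(42 - 18)/(-3553849) + 1884406/(-3416442) = -36*(-18)*24*(-1/3553849) + 1884406*(-1/3416442) = -18*(-864)*(-1/3553849) - 942203/1708221 = 15552*(-1/3553849) - 942203/1708221 = -15552/3553849 - 942203/1708221 = -3375013442339/6070759492629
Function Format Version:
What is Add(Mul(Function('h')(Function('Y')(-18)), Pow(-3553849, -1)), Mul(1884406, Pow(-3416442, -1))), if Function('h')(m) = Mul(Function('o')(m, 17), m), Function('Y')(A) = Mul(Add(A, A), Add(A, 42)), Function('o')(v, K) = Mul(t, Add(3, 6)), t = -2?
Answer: Rational(-3375013442339, 6070759492629) ≈ -0.55595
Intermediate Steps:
Function('o')(v, K) = -18 (Function('o')(v, K) = Mul(-2, Add(3, 6)) = Mul(-2, 9) = -18)
Function('Y')(A) = Mul(2, A, Add(42, A)) (Function('Y')(A) = Mul(Mul(2, A), Add(42, A)) = Mul(2, A, Add(42, A)))
Function('h')(m) = Mul(-18, m)
Add(Mul(Function('h')(Function('Y')(-18)), Pow(-3553849, -1)), Mul(1884406, Pow(-3416442, -1))) = Add(Mul(Mul(-18, Mul(2, -18, Add(42, -18))), Pow(-3553849, -1)), Mul(1884406, Pow(-3416442, -1))) = Add(Mul(Mul(-18, Mul(2, -18, 24)), Rational(-1, 3553849)), Mul(1884406, Rational(-1, 3416442))) = Add(Mul(Mul(-18, -864), Rational(-1, 3553849)), Rational(-942203, 1708221)) = Add(Mul(15552, Rational(-1, 3553849)), Rational(-942203, 1708221)) = Add(Rational(-15552, 3553849), Rational(-942203, 1708221)) = Rational(-3375013442339, 6070759492629)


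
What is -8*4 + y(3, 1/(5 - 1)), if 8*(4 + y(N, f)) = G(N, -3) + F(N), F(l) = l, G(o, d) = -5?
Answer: -145/4 ≈ -36.250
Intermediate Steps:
y(N, f) = -37/8 + N/8 (y(N, f) = -4 + (-5 + N)/8 = -4 + (-5/8 + N/8) = -37/8 + N/8)
-8*4 + y(3, 1/(5 - 1)) = -8*4 + (-37/8 + (⅛)*3) = -32 + (-37/8 + 3/8) = -32 - 17/4 = -145/4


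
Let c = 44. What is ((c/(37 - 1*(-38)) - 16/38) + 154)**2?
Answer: 48261938596/2030625 ≈ 23767.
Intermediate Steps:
((c/(37 - 1*(-38)) - 16/38) + 154)**2 = ((44/(37 - 1*(-38)) - 16/38) + 154)**2 = ((44/(37 + 38) - 16*1/38) + 154)**2 = ((44/75 - 8/19) + 154)**2 = (236/1425 + 154)**2 = (219686/1425)**2 = 48261938596/2030625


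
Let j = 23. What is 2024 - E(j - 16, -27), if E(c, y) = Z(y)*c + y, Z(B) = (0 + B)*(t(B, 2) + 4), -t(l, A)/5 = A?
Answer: 917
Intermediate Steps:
t(l, A) = -5*A
Z(B) = -6*B (Z(B) = (0 + B)*(-5*2 + 4) = B*(-10 + 4) = B*(-6) = -6*B)
E(c, y) = y - 6*c*y (E(c, y) = (-6*y)*c + y = -6*c*y + y = y - 6*c*y)
2024 - E(j - 16, -27) = 2024 - (-27)*(1 - 6*(23 - 16)) = 2024 - (-27)*(1 - 6*7) = 2024 - (-27)*(1 - 42) = 2024 - (-27)*(-41) = 2024 - 1*1107 = 2024 - 1107 = 917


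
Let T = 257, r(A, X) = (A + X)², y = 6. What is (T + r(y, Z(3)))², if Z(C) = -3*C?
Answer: 70756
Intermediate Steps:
(T + r(y, Z(3)))² = (257 + (6 - 3*3)²)² = (257 + (6 - 9)²)² = (257 + (-3)²)² = (257 + 9)² = 266² = 70756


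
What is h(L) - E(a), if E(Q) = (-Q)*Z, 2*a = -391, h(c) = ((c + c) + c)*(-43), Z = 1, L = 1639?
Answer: -423253/2 ≈ -2.1163e+5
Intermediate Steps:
h(c) = -129*c (h(c) = (2*c + c)*(-43) = (3*c)*(-43) = -129*c)
a = -391/2 (a = (½)*(-391) = -391/2 ≈ -195.50)
E(Q) = -Q (E(Q) = -Q*1 = -Q)
h(L) - E(a) = -129*1639 - (-1)*(-391)/2 = -211431 - 1*391/2 = -211431 - 391/2 = -423253/2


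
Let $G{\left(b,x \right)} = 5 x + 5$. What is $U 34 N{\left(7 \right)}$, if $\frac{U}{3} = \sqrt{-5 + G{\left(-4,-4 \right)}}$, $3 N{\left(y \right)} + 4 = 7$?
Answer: $204 i \sqrt{5} \approx 456.16 i$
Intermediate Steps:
$G{\left(b,x \right)} = 5 + 5 x$
$N{\left(y \right)} = 1$ ($N{\left(y \right)} = - \frac{4}{3} + \frac{1}{3} \cdot 7 = - \frac{4}{3} + \frac{7}{3} = 1$)
$U = 6 i \sqrt{5}$ ($U = 3 \sqrt{-5 + \left(5 + 5 \left(-4\right)\right)} = 3 \sqrt{-5 + \left(5 - 20\right)} = 3 \sqrt{-5 - 15} = 3 \sqrt{-20} = 3 \cdot 2 i \sqrt{5} = 6 i \sqrt{5} \approx 13.416 i$)
$U 34 N{\left(7 \right)} = 6 i \sqrt{5} \cdot 34 \cdot 1 = 204 i \sqrt{5} \cdot 1 = 204 i \sqrt{5}$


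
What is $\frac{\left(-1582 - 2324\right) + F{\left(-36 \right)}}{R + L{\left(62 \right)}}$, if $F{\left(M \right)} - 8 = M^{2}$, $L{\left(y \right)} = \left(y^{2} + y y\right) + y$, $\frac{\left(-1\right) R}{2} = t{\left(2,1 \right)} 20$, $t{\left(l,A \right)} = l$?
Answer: $- \frac{1301}{3835} \approx -0.33924$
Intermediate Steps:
$R = -80$ ($R = - 2 \cdot 2 \cdot 20 = \left(-2\right) 40 = -80$)
$L{\left(y \right)} = y + 2 y^{2}$ ($L{\left(y \right)} = \left(y^{2} + y^{2}\right) + y = 2 y^{2} + y = y + 2 y^{2}$)
$F{\left(M \right)} = 8 + M^{2}$
$\frac{\left(-1582 - 2324\right) + F{\left(-36 \right)}}{R + L{\left(62 \right)}} = \frac{\left(-1582 - 2324\right) + \left(8 + \left(-36\right)^{2}\right)}{-80 + 62 \left(1 + 2 \cdot 62\right)} = \frac{\left(-1582 - 2324\right) + \left(8 + 1296\right)}{-80 + 62 \left(1 + 124\right)} = \frac{-3906 + 1304}{-80 + 62 \cdot 125} = - \frac{2602}{-80 + 7750} = - \frac{2602}{7670} = \left(-2602\right) \frac{1}{7670} = - \frac{1301}{3835}$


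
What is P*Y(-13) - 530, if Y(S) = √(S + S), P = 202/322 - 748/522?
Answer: -530 - 33853*I*√26/42021 ≈ -530.0 - 4.1079*I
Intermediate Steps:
P = -33853/42021 (P = 202*(1/322) - 748*1/522 = 101/161 - 374/261 = -33853/42021 ≈ -0.80562)
Y(S) = √2*√S (Y(S) = √(2*S) = √2*√S)
P*Y(-13) - 530 = -33853*√2*√(-13)/42021 - 530 = -33853*√2*I*√13/42021 - 530 = -33853*I*√26/42021 - 530 = -530 - 33853*I*√26/42021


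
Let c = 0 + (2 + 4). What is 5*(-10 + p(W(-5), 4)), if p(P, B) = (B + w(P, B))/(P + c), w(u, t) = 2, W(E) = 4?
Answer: -47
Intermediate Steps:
c = 6 (c = 0 + 6 = 6)
p(P, B) = (2 + B)/(6 + P) (p(P, B) = (B + 2)/(P + 6) = (2 + B)/(6 + P))
5*(-10 + p(W(-5), 4)) = 5*(-10 + (2 + 4)/(6 + 4)) = 5*(-10 + 6/10) = 5*(-10 + (⅒)*6) = 5*(-10 + ⅗) = 5*(-47/5) = -47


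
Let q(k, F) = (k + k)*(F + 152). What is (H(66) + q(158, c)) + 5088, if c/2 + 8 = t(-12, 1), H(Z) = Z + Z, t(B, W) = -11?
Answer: 41244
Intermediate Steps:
H(Z) = 2*Z
c = -38 (c = -16 + 2*(-11) = -16 - 22 = -38)
q(k, F) = 2*k*(152 + F) (q(k, F) = (2*k)*(152 + F) = 2*k*(152 + F))
(H(66) + q(158, c)) + 5088 = (2*66 + 2*158*(152 - 38)) + 5088 = (132 + 2*158*114) + 5088 = (132 + 36024) + 5088 = 36156 + 5088 = 41244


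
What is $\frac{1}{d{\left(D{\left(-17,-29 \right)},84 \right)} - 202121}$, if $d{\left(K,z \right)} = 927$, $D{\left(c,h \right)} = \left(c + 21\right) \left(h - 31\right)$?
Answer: $- \frac{1}{201194} \approx -4.9703 \cdot 10^{-6}$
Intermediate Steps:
$D{\left(c,h \right)} = \left(-31 + h\right) \left(21 + c\right)$ ($D{\left(c,h \right)} = \left(21 + c\right) \left(-31 + h\right) = \left(-31 + h\right) \left(21 + c\right)$)
$\frac{1}{d{\left(D{\left(-17,-29 \right)},84 \right)} - 202121} = \frac{1}{927 - 202121} = \frac{1}{-201194} = - \frac{1}{201194}$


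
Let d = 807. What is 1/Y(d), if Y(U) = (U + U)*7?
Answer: 1/11298 ≈ 8.8511e-5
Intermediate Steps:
Y(U) = 14*U (Y(U) = (2*U)*7 = 14*U)
1/Y(d) = 1/(14*807) = 1/11298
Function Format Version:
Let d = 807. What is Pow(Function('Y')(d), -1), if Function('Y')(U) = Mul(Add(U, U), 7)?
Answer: Rational(1, 11298) ≈ 8.8511e-5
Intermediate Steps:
Function('Y')(U) = Mul(14, U) (Function('Y')(U) = Mul(Mul(2, U), 7) = Mul(14, U))
Pow(Function('Y')(d), -1) = Pow(Mul(14, 807), -1) = Pow(11298, -1) = Rational(1, 11298)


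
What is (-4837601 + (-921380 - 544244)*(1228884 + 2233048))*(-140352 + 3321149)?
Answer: -16139031467561565693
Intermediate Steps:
(-4837601 + (-921380 - 544244)*(1228884 + 2233048))*(-140352 + 3321149) = (-4837601 - 1465624*3461932)*3180797 = (-4837601 - 5073890625568)*3180797 = -5073895463169*3180797 = -16139031467561565693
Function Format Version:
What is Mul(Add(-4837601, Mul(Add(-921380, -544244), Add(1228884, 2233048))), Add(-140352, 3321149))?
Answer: -16139031467561565693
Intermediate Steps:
Mul(Add(-4837601, Mul(Add(-921380, -544244), Add(1228884, 2233048))), Add(-140352, 3321149)) = Mul(Add(-4837601, Mul(-1465624, 3461932)), 3180797) = Mul(Add(-4837601, -5073890625568), 3180797) = Mul(-5073895463169, 3180797) = -16139031467561565693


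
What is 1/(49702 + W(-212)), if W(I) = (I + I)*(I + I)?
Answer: 1/229478 ≈ 4.3577e-6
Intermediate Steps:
W(I) = 4*I**2 (W(I) = (2*I)*(2*I) = 4*I**2)
1/(49702 + W(-212)) = 1/(49702 + 4*(-212)**2) = 1/(49702 + 4*44944) = 1/(49702 + 179776) = 1/229478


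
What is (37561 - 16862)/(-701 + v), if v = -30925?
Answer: -2957/4518 ≈ -0.65449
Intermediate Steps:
(37561 - 16862)/(-701 + v) = (37561 - 16862)/(-701 - 30925) = 20699/(-31626) = 20699*(-1/31626) = -2957/4518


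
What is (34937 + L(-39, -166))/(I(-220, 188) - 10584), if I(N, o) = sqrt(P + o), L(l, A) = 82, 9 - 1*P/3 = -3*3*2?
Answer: -370641096/112020787 - 35019*sqrt(269)/112020787 ≈ -3.3138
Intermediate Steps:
P = 81 (P = 27 - 3*(-3*3)*2 = 27 - (-27)*2 = 27 - 3*(-18) = 27 + 54 = 81)
I(N, o) = sqrt(81 + o)
(34937 + L(-39, -166))/(I(-220, 188) - 10584) = (34937 + 82)/(sqrt(81 + 188) - 10584) = 35019/(sqrt(269) - 10584) = 35019/(-10584 + sqrt(269))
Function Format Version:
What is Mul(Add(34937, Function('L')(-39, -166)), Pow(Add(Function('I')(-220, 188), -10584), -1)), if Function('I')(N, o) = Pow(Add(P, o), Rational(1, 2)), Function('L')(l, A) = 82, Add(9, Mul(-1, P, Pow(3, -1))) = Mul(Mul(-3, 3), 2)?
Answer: Add(Rational(-370641096, 112020787), Mul(Rational(-35019, 112020787), Pow(269, Rational(1, 2)))) ≈ -3.3138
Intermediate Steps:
P = 81 (P = Add(27, Mul(-3, Mul(Mul(-3, 3), 2))) = Add(27, Mul(-3, Mul(-9, 2))) = Add(27, Mul(-3, -18)) = Add(27, 54) = 81)
Function('I')(N, o) = Pow(Add(81, o), Rational(1, 2))
Mul(Add(34937, Function('L')(-39, -166)), Pow(Add(Function('I')(-220, 188), -10584), -1)) = Mul(Add(34937, 82), Pow(Add(Pow(Add(81, 188), Rational(1, 2)), -10584), -1)) = Mul(35019, Pow(Add(Pow(269, Rational(1, 2)), -10584), -1)) = Mul(35019, Pow(Add(-10584, Pow(269, Rational(1, 2))), -1))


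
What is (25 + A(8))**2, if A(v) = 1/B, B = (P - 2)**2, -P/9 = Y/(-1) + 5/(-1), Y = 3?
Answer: 15006495001/24010000 ≈ 625.01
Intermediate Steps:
P = 72 (P = -9*(3/(-1) + 5/(-1)) = -9*(3*(-1) + 5*(-1)) = -9*(-3 - 5) = -9*(-8) = 72)
B = 4900 (B = (72 - 2)**2 = 70**2 = 4900)
A(v) = 1/4900
(25 + A(8))**2 = (25 + 1/4900)**2 = (122501/4900)**2 = 15006495001/24010000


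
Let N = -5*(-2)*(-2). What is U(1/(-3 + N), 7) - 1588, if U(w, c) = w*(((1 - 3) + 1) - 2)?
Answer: -36521/23 ≈ -1587.9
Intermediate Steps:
N = -20 (N = 10*(-2) = -20)
U(w, c) = -3*w (U(w, c) = w*((-2 + 1) - 2) = w*(-1 - 2) = w*(-3) = -3*w)
U(1/(-3 + N), 7) - 1588 = -3/(-3 - 20) - 1588 = -3/(-23) - 1588 = -3*(-1/23) - 1588 = 3/23 - 1588 = -36521/23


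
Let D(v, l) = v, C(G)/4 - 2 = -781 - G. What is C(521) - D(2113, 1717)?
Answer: -7313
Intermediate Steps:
C(G) = -3116 - 4*G (C(G) = 8 + 4*(-781 - G) = 8 + (-3124 - 4*G) = -3116 - 4*G)
C(521) - D(2113, 1717) = (-3116 - 4*521) - 1*2113 = (-3116 - 2084) - 2113 = -5200 - 2113 = -7313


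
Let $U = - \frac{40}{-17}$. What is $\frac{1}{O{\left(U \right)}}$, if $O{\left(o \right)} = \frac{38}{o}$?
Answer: $\frac{20}{323} \approx 0.06192$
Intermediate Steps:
$U = \frac{40}{17}$ ($U = \left(-40\right) \left(- \frac{1}{17}\right) = \frac{40}{17} \approx 2.3529$)
$\frac{1}{O{\left(U \right)}} = \frac{1}{38 \frac{1}{\frac{40}{17}}} = \frac{1}{38 \cdot \frac{17}{40}} = \frac{1}{\frac{323}{20}} = \frac{20}{323}$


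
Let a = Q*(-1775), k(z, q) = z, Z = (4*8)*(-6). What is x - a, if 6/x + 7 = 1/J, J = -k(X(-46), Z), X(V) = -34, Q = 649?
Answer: 91005957/79 ≈ 1.1520e+6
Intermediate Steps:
Z = -192 (Z = 32*(-6) = -192)
a = -1151975 (a = 649*(-1775) = -1151975)
J = 34 (J = -1*(-34) = 34)
x = -68/79 (x = 6/(-7 + 1/34) = 6/(-237/34) = 6*(-34/237) = -68/79 ≈ -0.86076)
x - a = -68/79 - 1*(-1151975) = -68/79 + 1151975 = 91005957/79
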